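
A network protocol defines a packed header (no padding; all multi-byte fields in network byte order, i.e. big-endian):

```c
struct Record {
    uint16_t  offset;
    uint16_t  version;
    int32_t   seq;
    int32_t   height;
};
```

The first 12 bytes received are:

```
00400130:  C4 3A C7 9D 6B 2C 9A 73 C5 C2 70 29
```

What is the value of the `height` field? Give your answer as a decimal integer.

-977113047

`height` follows `offset` (2 B), `version` (2 B), `seq` (4 B), so it starts at offset 2 + 2 + 4 = 8 and occupies 4 bytes.
Bytes at offsets 8..11: C5 C2 70 29.
Big-endian stores the most-significant byte at the lowest address.
The bytes are already most-significant first: 0xC5C27029.
Top bit is set, so as a signed 32-bit value this is 0xC5C27029 − 2^32 = -977113047.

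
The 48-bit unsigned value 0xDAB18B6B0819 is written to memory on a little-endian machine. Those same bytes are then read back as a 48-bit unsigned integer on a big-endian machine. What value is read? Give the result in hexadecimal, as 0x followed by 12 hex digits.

Stored little-endian, the bytes at ascending addresses are 19 08 6B 8B B1 DA.
Read back as big-endian, the last byte is least significant, giving 0x19086B8BB1DA.

0x19086B8BB1DA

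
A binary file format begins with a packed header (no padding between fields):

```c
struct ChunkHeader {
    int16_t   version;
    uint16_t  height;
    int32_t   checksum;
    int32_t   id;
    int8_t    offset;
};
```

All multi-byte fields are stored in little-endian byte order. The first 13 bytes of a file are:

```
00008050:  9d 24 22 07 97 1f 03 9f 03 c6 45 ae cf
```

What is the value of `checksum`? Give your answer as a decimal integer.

-1627185257

`checksum` follows `version` (2 B), `height` (2 B), so it starts at offset 2 + 2 = 4 and occupies 4 bytes.
Bytes at offsets 4..7: 97 1F 03 9F.
Little-endian stores the least-significant byte at the lowest address.
Reassemble most-significant byte first: 9F 03 1F 97 → 0x9F031F97.
Top bit is set, so as a signed 32-bit value this is 0x9F031F97 − 2^32 = -1627185257.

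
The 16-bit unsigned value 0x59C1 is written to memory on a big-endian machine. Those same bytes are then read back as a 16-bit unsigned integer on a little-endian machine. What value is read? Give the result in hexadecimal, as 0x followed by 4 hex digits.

0xC159

Stored big-endian, the bytes at ascending addresses are 59 C1.
Read back as little-endian, the first byte is least significant, giving 0xC159.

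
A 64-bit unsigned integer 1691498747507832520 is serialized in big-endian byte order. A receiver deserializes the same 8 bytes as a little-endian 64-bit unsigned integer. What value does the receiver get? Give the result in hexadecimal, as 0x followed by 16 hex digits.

1691498747507832520 in 64-bit hexadecimal is 0x177969261F38F6C8.
Stored big-endian, the bytes at ascending addresses are 17 79 69 26 1F 38 F6 C8.
Read back as little-endian, the first byte is least significant, giving 0xC8F6381F26697917.

0xC8F6381F26697917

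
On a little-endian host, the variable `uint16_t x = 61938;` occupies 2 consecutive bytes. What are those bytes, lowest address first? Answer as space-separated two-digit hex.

61938 in hexadecimal, padded to 16 bits, is 0xF1F2.
Split into bytes (most-significant first): F1 F2.
Little-endian: lowest address holds the least-significant byte.
So at ascending addresses the bytes are F2 F1.

F2 F1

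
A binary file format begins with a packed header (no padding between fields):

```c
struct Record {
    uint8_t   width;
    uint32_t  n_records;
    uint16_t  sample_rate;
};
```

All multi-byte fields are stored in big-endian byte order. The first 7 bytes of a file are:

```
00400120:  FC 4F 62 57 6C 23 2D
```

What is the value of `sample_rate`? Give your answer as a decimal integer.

`sample_rate` follows `width` (1 B), `n_records` (4 B), so it starts at offset 1 + 4 = 5 and occupies 2 bytes.
Bytes at offsets 5..6: 23 2D.
Big-endian stores the most-significant byte at the lowest address.
The bytes are already most-significant first: 0x232D.
0x232D = 9005.

9005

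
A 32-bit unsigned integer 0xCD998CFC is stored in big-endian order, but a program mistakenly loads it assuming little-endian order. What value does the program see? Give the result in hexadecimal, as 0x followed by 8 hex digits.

0xFC8C99CD

Stored big-endian, the bytes at ascending addresses are CD 99 8C FC.
Read back as little-endian, the first byte is least significant, giving 0xFC8C99CD.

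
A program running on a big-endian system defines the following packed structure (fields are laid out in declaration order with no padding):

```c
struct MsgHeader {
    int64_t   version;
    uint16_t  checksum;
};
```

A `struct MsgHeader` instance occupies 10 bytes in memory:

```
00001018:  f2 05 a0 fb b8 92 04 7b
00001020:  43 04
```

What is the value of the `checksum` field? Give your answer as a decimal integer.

17156

`checksum` follows `version` (8 bytes), so it starts at byte offset 8 and occupies 2 bytes.
Bytes at offsets 8..9: 43 04.
Big-endian stores the most-significant byte at the lowest address.
The bytes are already most-significant first: 0x4304.
0x4304 = 17156.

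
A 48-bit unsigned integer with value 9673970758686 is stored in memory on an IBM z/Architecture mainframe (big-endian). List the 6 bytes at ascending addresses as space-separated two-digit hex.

08 CC 65 97 34 1E

9673970758686 in hexadecimal, padded to 48 bits, is 0x08CC6597341E.
Split into bytes (most-significant first): 08 CC 65 97 34 1E.
Big-endian: lowest address holds the most-significant byte.
So the memory order matches the most-significant-first order: 08 CC 65 97 34 1E.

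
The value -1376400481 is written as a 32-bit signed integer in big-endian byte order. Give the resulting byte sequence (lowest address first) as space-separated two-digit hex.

Two's complement of -1376400481 in 32 bits: 1376400481 = 0x520A3461; invert → 0xADF5CB9E; add 1 → 0xADF5CB9F.
Split into bytes (most-significant first): AD F5 CB 9F.
In big-endian order the high byte comes first in memory.
So the memory order matches the most-significant-first order: AD F5 CB 9F.

AD F5 CB 9F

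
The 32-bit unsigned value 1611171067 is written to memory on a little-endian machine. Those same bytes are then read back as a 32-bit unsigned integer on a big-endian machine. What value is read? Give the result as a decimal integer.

1611171067 in 32-bit hexadecimal is 0x600884FB.
Stored little-endian, the bytes at ascending addresses are FB 84 08 60.
Read back as big-endian, the last byte is least significant, giving 0xFB840860.
0xFB840860 = 4219734112.

4219734112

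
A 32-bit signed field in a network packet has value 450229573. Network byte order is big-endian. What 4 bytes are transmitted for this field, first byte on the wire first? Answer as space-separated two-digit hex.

450229573 in hexadecimal, padded to 32 bits, is 0x1AD5F545.
Split into bytes (most-significant first): 1A D5 F5 45.
Big-endian: lowest address holds the most-significant byte.
So the memory order matches the most-significant-first order: 1A D5 F5 45.

1A D5 F5 45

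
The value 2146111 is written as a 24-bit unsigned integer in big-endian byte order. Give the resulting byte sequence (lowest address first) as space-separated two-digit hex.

2146111 in hexadecimal, padded to 24 bits, is 0x20BF3F.
Split into bytes (most-significant first): 20 BF 3F.
Big-endian: lowest address holds the most-significant byte.
So the memory order matches the most-significant-first order: 20 BF 3F.

20 BF 3F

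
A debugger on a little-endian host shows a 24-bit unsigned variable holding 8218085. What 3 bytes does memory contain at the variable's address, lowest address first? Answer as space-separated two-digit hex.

E5 65 7D

8218085 in hexadecimal, padded to 24 bits, is 0x7D65E5.
Split into bytes (most-significant first): 7D 65 E5.
In little-endian order the low byte comes first in memory.
So at ascending addresses the bytes are E5 65 7D.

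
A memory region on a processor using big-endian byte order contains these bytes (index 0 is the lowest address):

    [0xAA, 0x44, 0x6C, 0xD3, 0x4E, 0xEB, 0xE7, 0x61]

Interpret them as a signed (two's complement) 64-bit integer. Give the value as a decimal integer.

-6177693134027495583

Big-endian stores the most-significant byte at the lowest address.
The bytes are already most-significant first: 0xAA446CD34EEBE761.
Top bit is set, so as a signed 64-bit value this is 0xAA446CD34EEBE761 − 2^64 = -6177693134027495583.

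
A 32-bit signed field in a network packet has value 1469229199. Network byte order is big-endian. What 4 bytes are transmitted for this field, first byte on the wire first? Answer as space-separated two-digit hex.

57 92 A8 8F

1469229199 in hexadecimal, padded to 32 bits, is 0x5792A88F.
Split into bytes (most-significant first): 57 92 A8 8F.
Big-endian: lowest address holds the most-significant byte.
So the memory order matches the most-significant-first order: 57 92 A8 8F.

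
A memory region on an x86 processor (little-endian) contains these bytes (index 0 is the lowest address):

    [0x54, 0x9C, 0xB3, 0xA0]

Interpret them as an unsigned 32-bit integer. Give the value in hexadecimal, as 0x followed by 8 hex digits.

Little-endian: lowest address holds the least-significant byte.
Reassemble most-significant byte first: A0 B3 9C 54 → 0xA0B39C54.

0xA0B39C54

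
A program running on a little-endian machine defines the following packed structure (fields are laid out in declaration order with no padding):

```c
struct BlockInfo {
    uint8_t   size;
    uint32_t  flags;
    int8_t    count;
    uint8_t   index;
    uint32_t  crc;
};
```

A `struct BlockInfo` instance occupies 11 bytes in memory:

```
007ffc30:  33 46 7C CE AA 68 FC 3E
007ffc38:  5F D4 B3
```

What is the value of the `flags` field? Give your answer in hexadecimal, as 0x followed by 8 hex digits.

`flags` follows `size` (1 byte), so it starts at byte offset 1 and occupies 4 bytes.
Bytes at offsets 1..4: 46 7C CE AA.
In little-endian order the low byte comes first in memory.
Reassemble most-significant byte first: AA CE 7C 46 → 0xAACE7C46.

0xAACE7C46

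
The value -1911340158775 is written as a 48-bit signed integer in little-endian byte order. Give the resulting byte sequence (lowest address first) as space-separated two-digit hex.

C9 B0 3F FB 42 FE

Two's complement of -1911340158775 in 48 bits: 1911340158775 = 0x01BD04C04F37; invert → 0xFE42FB3FB0C8; add 1 → 0xFE42FB3FB0C9.
Split into bytes (most-significant first): FE 42 FB 3F B0 C9.
In little-endian order the low byte comes first in memory.
So at ascending addresses the bytes are C9 B0 3F FB 42 FE.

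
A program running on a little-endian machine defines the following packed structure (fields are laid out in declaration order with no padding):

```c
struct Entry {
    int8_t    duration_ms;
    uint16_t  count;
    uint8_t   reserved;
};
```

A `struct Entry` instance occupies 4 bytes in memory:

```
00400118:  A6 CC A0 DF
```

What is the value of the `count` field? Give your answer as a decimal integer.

41164

`count` follows `duration_ms` (1 byte), so it starts at byte offset 1 and occupies 2 bytes.
Bytes at offsets 1..2: CC A0.
In little-endian order the low byte comes first in memory.
Reassemble most-significant byte first: A0 CC → 0xA0CC.
0xA0CC = 41164.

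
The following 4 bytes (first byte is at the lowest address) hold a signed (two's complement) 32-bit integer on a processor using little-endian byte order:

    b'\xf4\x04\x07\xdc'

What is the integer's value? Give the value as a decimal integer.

-603519756

Little-endian stores the least-significant byte at the lowest address.
Reassemble most-significant byte first: DC 07 04 F4 → 0xDC0704F4.
Top bit is set, so as a signed 32-bit value this is 0xDC0704F4 − 2^32 = -603519756.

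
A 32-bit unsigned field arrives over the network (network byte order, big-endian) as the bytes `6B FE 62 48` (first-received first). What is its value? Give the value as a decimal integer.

Big-endian: lowest address holds the most-significant byte.
The bytes are already most-significant first: 0x6BFE6248.
0x6BFE6248 = 1811833416.

1811833416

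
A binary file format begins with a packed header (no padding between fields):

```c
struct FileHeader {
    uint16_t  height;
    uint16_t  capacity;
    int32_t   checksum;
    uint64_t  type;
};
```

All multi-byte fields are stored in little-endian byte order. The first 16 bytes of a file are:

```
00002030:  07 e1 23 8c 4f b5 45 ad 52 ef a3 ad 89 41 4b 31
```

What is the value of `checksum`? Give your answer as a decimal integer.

`checksum` follows `height` (2 B), `capacity` (2 B), so it starts at offset 2 + 2 = 4 and occupies 4 bytes.
Bytes at offsets 4..7: 4F B5 45 AD.
Little-endian stores the least-significant byte at the lowest address.
Reassemble most-significant byte first: AD 45 B5 4F → 0xAD45B54F.
Top bit is set, so as a signed 32-bit value this is 0xAD45B54F − 2^32 = -1387940529.

-1387940529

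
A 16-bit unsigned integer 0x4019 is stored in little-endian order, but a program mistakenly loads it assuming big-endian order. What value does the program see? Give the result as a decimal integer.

6464

Stored little-endian, the bytes at ascending addresses are 19 40.
Read back as big-endian, the last byte is least significant, giving 0x1940.
0x1940 = 6464.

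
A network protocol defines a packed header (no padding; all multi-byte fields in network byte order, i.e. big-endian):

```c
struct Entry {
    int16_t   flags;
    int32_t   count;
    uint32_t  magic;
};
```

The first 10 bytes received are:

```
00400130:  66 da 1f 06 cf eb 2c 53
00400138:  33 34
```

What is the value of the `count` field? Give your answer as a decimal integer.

520540139

`count` follows `flags` (2 bytes), so it starts at byte offset 2 and occupies 4 bytes.
Bytes at offsets 2..5: 1F 06 CF EB.
Big-endian stores the most-significant byte at the lowest address.
The bytes are already most-significant first: 0x1F06CFEB.
0x1F06CFEB = 520540139.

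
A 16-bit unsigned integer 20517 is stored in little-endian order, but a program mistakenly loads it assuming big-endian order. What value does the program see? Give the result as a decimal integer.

20517 in 16-bit hexadecimal is 0x5025.
Stored little-endian, the bytes at ascending addresses are 25 50.
Read back as big-endian, the last byte is least significant, giving 0x2550.
0x2550 = 9552.

9552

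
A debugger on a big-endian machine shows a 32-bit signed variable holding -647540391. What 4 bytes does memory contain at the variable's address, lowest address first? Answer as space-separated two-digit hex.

D9 67 51 59

Two's complement of -647540391 in 32 bits: 647540391 = 0x2698AEA7; invert → 0xD9675158; add 1 → 0xD9675159.
Split into bytes (most-significant first): D9 67 51 59.
Big-endian stores the most-significant byte at the lowest address.
So the memory order matches the most-significant-first order: D9 67 51 59.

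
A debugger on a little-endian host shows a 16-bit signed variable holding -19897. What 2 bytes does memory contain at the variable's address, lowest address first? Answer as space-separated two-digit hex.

Two's complement of -19897 in 16 bits: 19897 = 0x4DB9; invert → 0xB246; add 1 → 0xB247.
Split into bytes (most-significant first): B2 47.
Little-endian: lowest address holds the least-significant byte.
So at ascending addresses the bytes are 47 B2.

47 B2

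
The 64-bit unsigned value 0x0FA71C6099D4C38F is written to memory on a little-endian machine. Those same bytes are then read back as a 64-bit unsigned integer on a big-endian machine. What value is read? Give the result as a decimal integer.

10359357323089848079

Stored little-endian, the bytes at ascending addresses are 8F C3 D4 99 60 1C A7 0F.
Read back as big-endian, the last byte is least significant, giving 0x8FC3D499601CA70F.
0x8FC3D499601CA70F = 10359357323089848079.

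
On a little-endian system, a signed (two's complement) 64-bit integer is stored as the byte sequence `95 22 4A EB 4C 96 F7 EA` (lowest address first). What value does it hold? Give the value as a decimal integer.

-1515577492477697387

In little-endian order the low byte comes first in memory.
Reassemble most-significant byte first: EA F7 96 4C EB 4A 22 95 → 0xEAF7964CEB4A2295.
Top bit is set, so as a signed 64-bit value this is 0xEAF7964CEB4A2295 − 2^64 = -1515577492477697387.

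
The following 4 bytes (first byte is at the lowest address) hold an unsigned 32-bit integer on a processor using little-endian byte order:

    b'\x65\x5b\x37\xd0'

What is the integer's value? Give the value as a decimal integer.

3493288805

In little-endian order the low byte comes first in memory.
Reassemble most-significant byte first: D0 37 5B 65 → 0xD0375B65.
0xD0375B65 = 3493288805.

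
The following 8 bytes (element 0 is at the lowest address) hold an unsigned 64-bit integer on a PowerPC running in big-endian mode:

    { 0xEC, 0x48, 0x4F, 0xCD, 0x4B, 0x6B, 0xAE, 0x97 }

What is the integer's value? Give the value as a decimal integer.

17025946134426398359

Big-endian: lowest address holds the most-significant byte.
The bytes are already most-significant first: 0xEC484FCD4B6BAE97.
0xEC484FCD4B6BAE97 = 17025946134426398359.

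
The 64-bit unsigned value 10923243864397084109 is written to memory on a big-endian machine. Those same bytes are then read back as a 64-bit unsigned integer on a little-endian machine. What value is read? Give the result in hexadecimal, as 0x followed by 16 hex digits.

10923243864397084109 in 64-bit hexadecimal is 0x9797286BBC5A75CD.
Stored big-endian, the bytes at ascending addresses are 97 97 28 6B BC 5A 75 CD.
Read back as little-endian, the first byte is least significant, giving 0xCD755ABC6B289797.

0xCD755ABC6B289797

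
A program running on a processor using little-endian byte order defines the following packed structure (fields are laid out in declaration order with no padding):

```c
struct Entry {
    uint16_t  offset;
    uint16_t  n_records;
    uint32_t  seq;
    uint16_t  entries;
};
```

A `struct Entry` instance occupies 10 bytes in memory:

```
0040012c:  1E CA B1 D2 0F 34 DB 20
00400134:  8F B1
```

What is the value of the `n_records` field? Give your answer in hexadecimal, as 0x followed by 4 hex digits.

0xD2B1

`n_records` follows `offset` (2 bytes), so it starts at byte offset 2 and occupies 2 bytes.
Bytes at offsets 2..3: B1 D2.
In little-endian order the low byte comes first in memory.
Reassemble most-significant byte first: D2 B1 → 0xD2B1.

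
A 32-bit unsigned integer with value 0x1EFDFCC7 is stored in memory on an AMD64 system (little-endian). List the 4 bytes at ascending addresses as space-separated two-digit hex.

C7 FC FD 1E

Split into bytes (most-significant first): 1E FD FC C7.
Little-endian stores the least-significant byte at the lowest address.
So at ascending addresses the bytes are C7 FC FD 1E.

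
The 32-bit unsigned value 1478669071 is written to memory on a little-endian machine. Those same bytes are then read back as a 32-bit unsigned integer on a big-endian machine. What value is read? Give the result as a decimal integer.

1478669071 in 32-bit hexadecimal is 0x5822B30F.
Stored little-endian, the bytes at ascending addresses are 0F B3 22 58.
Read back as big-endian, the last byte is least significant, giving 0x0FB32258.
0x0FB32258 = 263397976.

263397976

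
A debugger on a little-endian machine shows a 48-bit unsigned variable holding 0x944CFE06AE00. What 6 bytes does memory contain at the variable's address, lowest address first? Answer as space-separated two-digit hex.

00 AE 06 FE 4C 94

Split into bytes (most-significant first): 94 4C FE 06 AE 00.
In little-endian order the low byte comes first in memory.
So at ascending addresses the bytes are 00 AE 06 FE 4C 94.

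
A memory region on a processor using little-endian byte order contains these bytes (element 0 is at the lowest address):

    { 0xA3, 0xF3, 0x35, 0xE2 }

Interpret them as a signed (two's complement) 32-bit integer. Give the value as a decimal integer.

-499780701

Little-endian stores the least-significant byte at the lowest address.
Reassemble most-significant byte first: E2 35 F3 A3 → 0xE235F3A3.
Top bit is set, so as a signed 32-bit value this is 0xE235F3A3 − 2^32 = -499780701.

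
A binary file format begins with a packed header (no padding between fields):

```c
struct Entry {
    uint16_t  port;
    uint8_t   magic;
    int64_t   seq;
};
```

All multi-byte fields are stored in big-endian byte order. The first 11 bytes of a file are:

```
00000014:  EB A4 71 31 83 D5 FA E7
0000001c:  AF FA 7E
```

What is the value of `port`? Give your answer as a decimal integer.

60324

`port` is the first field, at byte offset 0, occupying 2 bytes.
Bytes at offsets 0..1: EB A4.
Big-endian stores the most-significant byte at the lowest address.
The bytes are already most-significant first: 0xEBA4.
0xEBA4 = 60324.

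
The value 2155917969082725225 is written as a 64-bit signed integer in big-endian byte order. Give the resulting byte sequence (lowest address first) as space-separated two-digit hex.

2155917969082725225 in hexadecimal, padded to 64 bits, is 0x1DEB5BF8680EB369.
Split into bytes (most-significant first): 1D EB 5B F8 68 0E B3 69.
In big-endian order the high byte comes first in memory.
So the memory order matches the most-significant-first order: 1D EB 5B F8 68 0E B3 69.

1D EB 5B F8 68 0E B3 69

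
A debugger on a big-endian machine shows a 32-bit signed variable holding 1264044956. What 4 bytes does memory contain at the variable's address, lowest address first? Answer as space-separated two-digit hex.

1264044956 in hexadecimal, padded to 32 bits, is 0x4B57CB9C.
Split into bytes (most-significant first): 4B 57 CB 9C.
In big-endian order the high byte comes first in memory.
So the memory order matches the most-significant-first order: 4B 57 CB 9C.

4B 57 CB 9C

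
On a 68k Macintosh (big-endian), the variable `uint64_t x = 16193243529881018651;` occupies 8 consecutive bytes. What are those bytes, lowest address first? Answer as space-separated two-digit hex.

E0 B9 F5 31 E7 F3 61 1B

16193243529881018651 in hexadecimal, padded to 64 bits, is 0xE0B9F531E7F3611B.
Split into bytes (most-significant first): E0 B9 F5 31 E7 F3 61 1B.
In big-endian order the high byte comes first in memory.
So the memory order matches the most-significant-first order: E0 B9 F5 31 E7 F3 61 1B.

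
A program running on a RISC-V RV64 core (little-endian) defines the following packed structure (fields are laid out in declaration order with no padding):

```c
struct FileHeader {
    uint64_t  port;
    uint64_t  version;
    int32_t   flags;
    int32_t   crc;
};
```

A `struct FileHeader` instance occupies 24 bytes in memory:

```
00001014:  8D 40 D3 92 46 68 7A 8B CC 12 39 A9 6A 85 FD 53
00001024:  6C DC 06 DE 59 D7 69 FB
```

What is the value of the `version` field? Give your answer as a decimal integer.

6052140167407932108

`version` follows `port` (8 bytes), so it starts at byte offset 8 and occupies 8 bytes.
Bytes at offsets 8..15: CC 12 39 A9 6A 85 FD 53.
Little-endian stores the least-significant byte at the lowest address.
Reassemble most-significant byte first: 53 FD 85 6A A9 39 12 CC → 0x53FD856AA93912CC.
0x53FD856AA93912CC = 6052140167407932108.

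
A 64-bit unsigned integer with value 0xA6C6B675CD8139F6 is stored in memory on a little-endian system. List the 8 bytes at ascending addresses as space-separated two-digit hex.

F6 39 81 CD 75 B6 C6 A6

Split into bytes (most-significant first): A6 C6 B6 75 CD 81 39 F6.
Little-endian: lowest address holds the least-significant byte.
So at ascending addresses the bytes are F6 39 81 CD 75 B6 C6 A6.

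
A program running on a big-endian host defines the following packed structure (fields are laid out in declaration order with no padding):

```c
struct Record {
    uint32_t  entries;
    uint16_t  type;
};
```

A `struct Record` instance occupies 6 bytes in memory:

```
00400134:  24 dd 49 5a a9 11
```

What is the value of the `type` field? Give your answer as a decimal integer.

43281

`type` follows `entries` (4 bytes), so it starts at byte offset 4 and occupies 2 bytes.
Bytes at offsets 4..5: A9 11.
Big-endian stores the most-significant byte at the lowest address.
The bytes are already most-significant first: 0xA911.
0xA911 = 43281.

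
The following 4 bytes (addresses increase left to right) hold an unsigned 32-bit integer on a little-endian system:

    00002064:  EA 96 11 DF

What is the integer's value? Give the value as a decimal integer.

In little-endian order the low byte comes first in memory.
Reassemble most-significant byte first: DF 11 96 EA → 0xDF1196EA.
0xDF1196EA = 3742471914.

3742471914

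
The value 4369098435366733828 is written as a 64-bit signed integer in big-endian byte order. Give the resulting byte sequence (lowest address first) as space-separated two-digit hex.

4369098435366733828 in hexadecimal, padded to 64 bits, is 0x3CA227E0E4BFC804.
Split into bytes (most-significant first): 3C A2 27 E0 E4 BF C8 04.
Big-endian stores the most-significant byte at the lowest address.
So the memory order matches the most-significant-first order: 3C A2 27 E0 E4 BF C8 04.

3C A2 27 E0 E4 BF C8 04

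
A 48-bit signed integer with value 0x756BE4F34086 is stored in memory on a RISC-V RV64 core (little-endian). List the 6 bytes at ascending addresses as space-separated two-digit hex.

Split into bytes (most-significant first): 75 6B E4 F3 40 86.
Little-endian: lowest address holds the least-significant byte.
So at ascending addresses the bytes are 86 40 F3 E4 6B 75.

86 40 F3 E4 6B 75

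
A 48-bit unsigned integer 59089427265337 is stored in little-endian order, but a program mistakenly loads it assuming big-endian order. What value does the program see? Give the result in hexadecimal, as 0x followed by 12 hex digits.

0x397752D4BD35

59089427265337 in 48-bit hexadecimal is 0x35BDD4527739.
Stored little-endian, the bytes at ascending addresses are 39 77 52 D4 BD 35.
Read back as big-endian, the last byte is least significant, giving 0x397752D4BD35.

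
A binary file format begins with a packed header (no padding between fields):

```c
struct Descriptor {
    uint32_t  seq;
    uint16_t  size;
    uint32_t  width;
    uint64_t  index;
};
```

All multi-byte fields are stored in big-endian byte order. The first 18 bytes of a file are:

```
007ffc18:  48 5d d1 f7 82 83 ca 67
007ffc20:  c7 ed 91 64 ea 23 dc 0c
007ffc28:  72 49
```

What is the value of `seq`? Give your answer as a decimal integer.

`seq` is the first field, at byte offset 0, occupying 4 bytes.
Bytes at offsets 0..3: 48 5D D1 F7.
In big-endian order the high byte comes first in memory.
The bytes are already most-significant first: 0x485DD1F7.
0x485DD1F7 = 1214108151.

1214108151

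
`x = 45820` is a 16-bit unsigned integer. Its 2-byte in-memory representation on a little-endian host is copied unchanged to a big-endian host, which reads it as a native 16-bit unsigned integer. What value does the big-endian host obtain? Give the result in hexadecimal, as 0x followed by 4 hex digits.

45820 in 16-bit hexadecimal is 0xB2FC.
Stored little-endian, the bytes at ascending addresses are FC B2.
Read back as big-endian, the last byte is least significant, giving 0xFCB2.

0xFCB2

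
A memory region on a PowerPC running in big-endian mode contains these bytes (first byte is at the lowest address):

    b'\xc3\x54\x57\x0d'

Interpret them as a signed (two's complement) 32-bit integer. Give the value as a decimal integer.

-1017882867

Big-endian stores the most-significant byte at the lowest address.
The bytes are already most-significant first: 0xC354570D.
Top bit is set, so as a signed 32-bit value this is 0xC354570D − 2^32 = -1017882867.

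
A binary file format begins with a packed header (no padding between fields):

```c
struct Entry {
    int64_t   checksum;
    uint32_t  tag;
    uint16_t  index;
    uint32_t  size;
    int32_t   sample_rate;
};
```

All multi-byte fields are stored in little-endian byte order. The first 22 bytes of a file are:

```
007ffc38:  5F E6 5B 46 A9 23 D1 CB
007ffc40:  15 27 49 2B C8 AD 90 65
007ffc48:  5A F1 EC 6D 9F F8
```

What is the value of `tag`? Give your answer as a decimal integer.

726214421

`tag` follows `checksum` (8 bytes), so it starts at byte offset 8 and occupies 4 bytes.
Bytes at offsets 8..11: 15 27 49 2B.
Little-endian stores the least-significant byte at the lowest address.
Reassemble most-significant byte first: 2B 49 27 15 → 0x2B492715.
0x2B492715 = 726214421.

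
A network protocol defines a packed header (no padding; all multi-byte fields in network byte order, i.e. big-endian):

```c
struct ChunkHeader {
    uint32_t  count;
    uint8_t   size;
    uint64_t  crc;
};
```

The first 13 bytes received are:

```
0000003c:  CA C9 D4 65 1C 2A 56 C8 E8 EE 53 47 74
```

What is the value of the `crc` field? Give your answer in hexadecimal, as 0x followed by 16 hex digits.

0x2A56C8E8EE534774

`crc` follows `count` (4 B), `size` (1 B), so it starts at offset 4 + 1 = 5 and occupies 8 bytes.
Bytes at offsets 5..12: 2A 56 C8 E8 EE 53 47 74.
Big-endian: lowest address holds the most-significant byte.
The bytes are already most-significant first: 0x2A56C8E8EE534774.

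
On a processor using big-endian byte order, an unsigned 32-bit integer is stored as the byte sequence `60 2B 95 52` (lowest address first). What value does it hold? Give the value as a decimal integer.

In big-endian order the high byte comes first in memory.
The bytes are already most-significant first: 0x602B9552.
0x602B9552 = 1613469010.

1613469010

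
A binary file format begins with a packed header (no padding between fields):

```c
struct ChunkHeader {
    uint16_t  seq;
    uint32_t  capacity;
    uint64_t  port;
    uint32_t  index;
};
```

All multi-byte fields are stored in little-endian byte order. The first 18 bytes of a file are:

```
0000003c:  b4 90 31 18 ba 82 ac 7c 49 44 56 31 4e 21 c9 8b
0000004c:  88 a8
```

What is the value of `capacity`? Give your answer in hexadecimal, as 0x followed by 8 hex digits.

`capacity` follows `seq` (2 bytes), so it starts at byte offset 2 and occupies 4 bytes.
Bytes at offsets 2..5: 31 18 BA 82.
In little-endian order the low byte comes first in memory.
Reassemble most-significant byte first: 82 BA 18 31 → 0x82BA1831.

0x82BA1831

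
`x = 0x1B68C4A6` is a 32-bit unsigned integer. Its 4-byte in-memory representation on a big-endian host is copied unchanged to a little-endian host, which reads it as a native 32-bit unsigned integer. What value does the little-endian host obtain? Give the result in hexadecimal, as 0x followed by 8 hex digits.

0xA6C4681B

Stored big-endian, the bytes at ascending addresses are 1B 68 C4 A6.
Read back as little-endian, the first byte is least significant, giving 0xA6C4681B.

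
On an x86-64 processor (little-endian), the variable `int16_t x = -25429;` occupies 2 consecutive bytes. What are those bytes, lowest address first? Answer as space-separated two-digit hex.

Two's complement of -25429 in 16 bits: 25429 = 0x6355; invert → 0x9CAA; add 1 → 0x9CAB.
Split into bytes (most-significant first): 9C AB.
Little-endian stores the least-significant byte at the lowest address.
So at ascending addresses the bytes are AB 9C.

AB 9C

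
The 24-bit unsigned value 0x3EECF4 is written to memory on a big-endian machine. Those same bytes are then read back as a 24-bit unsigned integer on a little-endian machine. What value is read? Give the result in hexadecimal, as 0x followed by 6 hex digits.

Stored big-endian, the bytes at ascending addresses are 3E EC F4.
Read back as little-endian, the first byte is least significant, giving 0xF4EC3E.

0xF4EC3E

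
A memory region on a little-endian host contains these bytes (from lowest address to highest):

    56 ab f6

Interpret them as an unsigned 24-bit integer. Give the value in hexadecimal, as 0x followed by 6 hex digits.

0xF6AB56

In little-endian order the low byte comes first in memory.
Reassemble most-significant byte first: F6 AB 56 → 0xF6AB56.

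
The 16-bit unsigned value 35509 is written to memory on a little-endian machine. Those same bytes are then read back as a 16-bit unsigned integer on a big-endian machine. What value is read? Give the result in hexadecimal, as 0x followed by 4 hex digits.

35509 in 16-bit hexadecimal is 0x8AB5.
Stored little-endian, the bytes at ascending addresses are B5 8A.
Read back as big-endian, the last byte is least significant, giving 0xB58A.

0xB58A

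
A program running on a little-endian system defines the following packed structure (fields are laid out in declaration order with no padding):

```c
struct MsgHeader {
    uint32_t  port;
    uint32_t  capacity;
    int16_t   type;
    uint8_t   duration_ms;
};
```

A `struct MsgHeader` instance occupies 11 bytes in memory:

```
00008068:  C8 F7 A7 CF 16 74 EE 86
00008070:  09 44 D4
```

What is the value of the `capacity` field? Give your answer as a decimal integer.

`capacity` follows `port` (4 bytes), so it starts at byte offset 4 and occupies 4 bytes.
Bytes at offsets 4..7: 16 74 EE 86.
In little-endian order the low byte comes first in memory.
Reassemble most-significant byte first: 86 EE 74 16 → 0x86EE7416.
0x86EE7416 = 2263774230.

2263774230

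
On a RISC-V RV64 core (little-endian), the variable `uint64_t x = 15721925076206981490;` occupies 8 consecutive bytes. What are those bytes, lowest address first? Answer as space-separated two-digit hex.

15721925076206981490 in hexadecimal, padded to 64 bits, is 0xDA2F7F8EF89F9172.
Split into bytes (most-significant first): DA 2F 7F 8E F8 9F 91 72.
Little-endian: lowest address holds the least-significant byte.
So at ascending addresses the bytes are 72 91 9F F8 8E 7F 2F DA.

72 91 9F F8 8E 7F 2F DA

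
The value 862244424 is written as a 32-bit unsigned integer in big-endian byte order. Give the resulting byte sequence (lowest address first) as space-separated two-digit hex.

33 64 CE 48

862244424 in hexadecimal, padded to 32 bits, is 0x3364CE48.
Split into bytes (most-significant first): 33 64 CE 48.
In big-endian order the high byte comes first in memory.
So the memory order matches the most-significant-first order: 33 64 CE 48.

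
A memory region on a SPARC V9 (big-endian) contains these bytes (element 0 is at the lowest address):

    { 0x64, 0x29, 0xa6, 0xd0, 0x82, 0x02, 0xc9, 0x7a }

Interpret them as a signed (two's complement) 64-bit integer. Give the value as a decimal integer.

7217483292302559610

In big-endian order the high byte comes first in memory.
The bytes are already most-significant first: 0x6429A6D08202C97A.
0x6429A6D08202C97A = 7217483292302559610.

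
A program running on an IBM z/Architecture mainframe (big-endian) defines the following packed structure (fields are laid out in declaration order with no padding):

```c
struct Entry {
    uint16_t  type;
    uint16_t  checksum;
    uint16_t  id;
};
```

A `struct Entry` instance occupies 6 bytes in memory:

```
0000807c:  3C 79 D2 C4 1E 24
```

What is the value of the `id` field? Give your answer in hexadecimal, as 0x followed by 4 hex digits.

`id` follows `type` (2 B), `checksum` (2 B), so it starts at offset 2 + 2 = 4 and occupies 2 bytes.
Bytes at offsets 4..5: 1E 24.
In big-endian order the high byte comes first in memory.
The bytes are already most-significant first: 0x1E24.

0x1E24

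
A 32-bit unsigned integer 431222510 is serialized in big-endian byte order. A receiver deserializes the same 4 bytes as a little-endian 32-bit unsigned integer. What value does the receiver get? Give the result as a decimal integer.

4008620825

431222510 in 32-bit hexadecimal is 0x19B3EEEE.
Stored big-endian, the bytes at ascending addresses are 19 B3 EE EE.
Read back as little-endian, the first byte is least significant, giving 0xEEEEB319.
0xEEEEB319 = 4008620825.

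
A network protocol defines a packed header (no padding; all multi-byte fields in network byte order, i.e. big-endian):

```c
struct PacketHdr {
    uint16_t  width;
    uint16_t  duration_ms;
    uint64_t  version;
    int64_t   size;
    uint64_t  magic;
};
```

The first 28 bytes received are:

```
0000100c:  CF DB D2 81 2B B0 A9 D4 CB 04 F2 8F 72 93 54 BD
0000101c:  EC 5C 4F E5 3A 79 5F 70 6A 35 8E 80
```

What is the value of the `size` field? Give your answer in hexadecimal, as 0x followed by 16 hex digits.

0x729354BDEC5C4FE5

`size` follows `width` (2 B), `duration_ms` (2 B), `version` (8 B), so it starts at offset 2 + 2 + 8 = 12 and occupies 8 bytes.
Bytes at offsets 12..19: 72 93 54 BD EC 5C 4F E5.
Big-endian: lowest address holds the most-significant byte.
The bytes are already most-significant first: 0x729354BDEC5C4FE5.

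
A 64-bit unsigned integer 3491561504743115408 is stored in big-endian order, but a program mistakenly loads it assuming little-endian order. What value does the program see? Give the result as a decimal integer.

10397303566657418288

3491561504743115408 in 64-bit hexadecimal is 0x307484B081A44A90.
Stored big-endian, the bytes at ascending addresses are 30 74 84 B0 81 A4 4A 90.
Read back as little-endian, the first byte is least significant, giving 0x904AA481B0847430.
0x904AA481B0847430 = 10397303566657418288.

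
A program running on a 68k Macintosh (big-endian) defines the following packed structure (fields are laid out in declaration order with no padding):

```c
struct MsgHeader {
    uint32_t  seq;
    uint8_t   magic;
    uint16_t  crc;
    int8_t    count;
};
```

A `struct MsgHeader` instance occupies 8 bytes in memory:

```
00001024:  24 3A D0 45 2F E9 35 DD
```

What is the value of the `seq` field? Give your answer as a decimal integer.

`seq` is the first field, at byte offset 0, occupying 4 bytes.
Bytes at offsets 0..3: 24 3A D0 45.
In big-endian order the high byte comes first in memory.
The bytes are already most-significant first: 0x243AD045.
0x243AD045 = 607834181.

607834181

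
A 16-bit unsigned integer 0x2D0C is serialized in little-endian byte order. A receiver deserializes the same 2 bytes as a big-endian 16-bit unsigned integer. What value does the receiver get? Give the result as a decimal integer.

3117

Stored little-endian, the bytes at ascending addresses are 0C 2D.
Read back as big-endian, the last byte is least significant, giving 0x0C2D.
0x0C2D = 3117.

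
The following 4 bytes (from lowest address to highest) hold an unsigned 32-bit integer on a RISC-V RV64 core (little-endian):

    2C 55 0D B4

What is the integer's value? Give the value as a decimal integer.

3020772652

Little-endian stores the least-significant byte at the lowest address.
Reassemble most-significant byte first: B4 0D 55 2C → 0xB40D552C.
0xB40D552C = 3020772652.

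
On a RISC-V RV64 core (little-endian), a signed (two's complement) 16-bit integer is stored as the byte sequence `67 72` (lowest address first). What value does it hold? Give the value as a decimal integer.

29287

Little-endian stores the least-significant byte at the lowest address.
Reassemble most-significant byte first: 72 67 → 0x7267.
0x7267 = 29287.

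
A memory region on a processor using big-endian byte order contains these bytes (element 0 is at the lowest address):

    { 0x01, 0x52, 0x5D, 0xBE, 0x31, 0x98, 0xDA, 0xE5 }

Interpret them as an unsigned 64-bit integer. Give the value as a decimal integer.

Big-endian: lowest address holds the most-significant byte.
The bytes are already most-significant first: 0x01525DBE3198DAE5.
0x01525DBE3198DAE5 = 95241613585472229.

95241613585472229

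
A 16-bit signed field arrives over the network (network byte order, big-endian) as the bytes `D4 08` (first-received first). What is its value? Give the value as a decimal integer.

-11256

Big-endian stores the most-significant byte at the lowest address.
The bytes are already most-significant first: 0xD408.
Top bit is set, so as a signed 16-bit value this is 0xD408 − 2^16 = -11256.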